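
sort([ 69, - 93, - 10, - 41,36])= [ - 93, - 41 , - 10, 36, 69 ]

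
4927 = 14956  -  10029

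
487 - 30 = 457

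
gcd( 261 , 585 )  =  9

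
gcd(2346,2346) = 2346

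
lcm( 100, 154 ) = 7700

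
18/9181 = 18/9181 = 0.00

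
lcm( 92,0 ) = 0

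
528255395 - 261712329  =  266543066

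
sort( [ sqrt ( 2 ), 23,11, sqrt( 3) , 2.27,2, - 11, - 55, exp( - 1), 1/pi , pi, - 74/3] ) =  [-55, - 74/3, - 11,  1/pi, exp( - 1) , sqrt( 2 ), sqrt(3),  2,2.27, pi , 11, 23]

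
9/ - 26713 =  - 1 + 26704/26713=   - 0.00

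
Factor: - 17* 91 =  - 7^1*13^1*17^1 = - 1547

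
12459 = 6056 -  - 6403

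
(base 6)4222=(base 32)TM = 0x3b6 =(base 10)950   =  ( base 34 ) RW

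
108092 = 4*27023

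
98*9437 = 924826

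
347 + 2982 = 3329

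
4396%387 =139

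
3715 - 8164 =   -  4449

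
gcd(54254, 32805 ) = 1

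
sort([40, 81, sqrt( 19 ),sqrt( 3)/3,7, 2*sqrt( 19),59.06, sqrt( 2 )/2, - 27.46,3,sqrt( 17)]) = [ - 27.46, sqrt ( 3) /3,  sqrt ( 2 )/2,3, sqrt(17 ),sqrt ( 19) , 7,2*sqrt( 19),  40,  59.06 , 81] 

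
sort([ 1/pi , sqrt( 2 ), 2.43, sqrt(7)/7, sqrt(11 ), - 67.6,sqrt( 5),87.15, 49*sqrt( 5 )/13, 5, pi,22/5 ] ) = [ - 67.6, 1/pi,sqrt( 7)/7, sqrt(2 ),sqrt(5), 2.43, pi,sqrt( 11),22/5,5,49*sqrt(5)/13, 87.15 ] 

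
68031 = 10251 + 57780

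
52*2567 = 133484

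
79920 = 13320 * 6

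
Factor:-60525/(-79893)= 25/33 = 3^ ( - 1)*5^2*11^( - 1) 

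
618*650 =401700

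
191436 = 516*371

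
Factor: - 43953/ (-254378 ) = 2^( - 1)*3^1*7^2*13^1*23^1*127189^(  -  1)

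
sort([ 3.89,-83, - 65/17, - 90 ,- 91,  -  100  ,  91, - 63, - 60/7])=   [- 100, - 91,  -  90 , - 83, - 63,  -  60/7, - 65/17, 3.89, 91]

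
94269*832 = 78431808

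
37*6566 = 242942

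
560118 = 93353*6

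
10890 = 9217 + 1673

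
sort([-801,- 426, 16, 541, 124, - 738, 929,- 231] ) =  [-801 , -738, - 426,- 231,16, 124, 541  ,  929]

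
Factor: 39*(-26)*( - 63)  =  63882 =2^1*  3^3*7^1*13^2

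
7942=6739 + 1203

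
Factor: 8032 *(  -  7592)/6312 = -2^5  *3^(-1)*13^1*73^1*251^1*263^( - 1)=-  7622368/789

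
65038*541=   35185558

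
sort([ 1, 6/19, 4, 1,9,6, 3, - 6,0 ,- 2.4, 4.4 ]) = [  -  6, - 2.4, 0, 6/19,1,1,3,  4,  4.4, 6, 9]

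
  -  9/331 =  - 9/331 = -0.03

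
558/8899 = 558/8899=0.06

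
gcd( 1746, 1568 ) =2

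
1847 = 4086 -2239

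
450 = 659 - 209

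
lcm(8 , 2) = 8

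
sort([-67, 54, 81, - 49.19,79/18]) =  [ - 67,-49.19, 79/18,54,  81]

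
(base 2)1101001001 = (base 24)1b1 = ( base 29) 100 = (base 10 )841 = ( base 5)11331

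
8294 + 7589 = 15883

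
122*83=10126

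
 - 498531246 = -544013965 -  - 45482719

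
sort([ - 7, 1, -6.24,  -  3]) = [ - 7,-6.24, - 3,  1 ]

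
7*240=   1680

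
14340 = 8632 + 5708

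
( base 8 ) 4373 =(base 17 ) 7G4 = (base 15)A34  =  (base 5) 33144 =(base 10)2299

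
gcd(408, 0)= 408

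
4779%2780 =1999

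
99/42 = 33/14= 2.36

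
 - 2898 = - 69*42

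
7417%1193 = 259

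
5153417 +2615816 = 7769233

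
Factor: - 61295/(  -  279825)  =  23/105 = 3^( - 1) * 5^(-1)*7^ ( - 1)*23^1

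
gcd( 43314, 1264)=2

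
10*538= 5380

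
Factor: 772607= 11^1*70237^1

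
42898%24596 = 18302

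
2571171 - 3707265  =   - 1136094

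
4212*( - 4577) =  - 19278324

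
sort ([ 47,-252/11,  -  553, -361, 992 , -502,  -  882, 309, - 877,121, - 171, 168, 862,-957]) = [ - 957, -882, - 877,-553,  -  502,-361, - 171,-252/11, 47,  121,168, 309, 862, 992]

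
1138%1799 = 1138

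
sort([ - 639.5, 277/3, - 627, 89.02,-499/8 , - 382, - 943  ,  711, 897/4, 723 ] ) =[- 943, - 639.5, - 627, - 382, - 499/8 , 89.02, 277/3, 897/4, 711, 723 ] 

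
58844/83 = 708 + 80/83 = 708.96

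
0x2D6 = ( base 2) 1011010110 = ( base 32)MM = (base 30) O6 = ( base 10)726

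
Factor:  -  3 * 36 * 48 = - 2^6*3^4= -5184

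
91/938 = 13/134 =0.10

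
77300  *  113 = 8734900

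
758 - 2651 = -1893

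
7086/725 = 9+561/725 =9.77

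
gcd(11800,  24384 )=8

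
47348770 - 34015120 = 13333650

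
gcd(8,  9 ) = 1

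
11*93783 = 1031613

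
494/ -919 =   -  494/919 = -0.54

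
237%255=237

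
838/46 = 419/23= 18.22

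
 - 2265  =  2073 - 4338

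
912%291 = 39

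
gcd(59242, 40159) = 1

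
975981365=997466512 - 21485147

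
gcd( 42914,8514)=86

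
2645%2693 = 2645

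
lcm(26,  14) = 182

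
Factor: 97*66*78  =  499356 = 2^2*3^2*11^1*13^1*97^1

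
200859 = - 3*(- 66953)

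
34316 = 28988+5328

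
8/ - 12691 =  - 1 + 12683/12691 =-0.00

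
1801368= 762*2364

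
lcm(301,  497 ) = 21371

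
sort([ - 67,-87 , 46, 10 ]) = [-87,-67,10, 46]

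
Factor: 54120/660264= 5/61 = 5^1*61^ ( - 1)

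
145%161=145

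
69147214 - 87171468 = -18024254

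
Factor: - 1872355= - 5^1*19^1 * 19709^1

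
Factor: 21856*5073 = 110875488= 2^5 * 3^1 * 19^1*89^1*683^1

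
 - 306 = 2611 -2917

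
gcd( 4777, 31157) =1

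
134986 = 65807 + 69179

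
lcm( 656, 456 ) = 37392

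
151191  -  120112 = 31079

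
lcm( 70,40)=280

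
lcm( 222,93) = 6882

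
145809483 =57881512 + 87927971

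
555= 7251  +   - 6696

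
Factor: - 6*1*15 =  - 2^1 * 3^2*5^1 = - 90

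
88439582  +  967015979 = 1055455561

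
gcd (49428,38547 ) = 9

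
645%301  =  43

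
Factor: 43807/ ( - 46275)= -71/75 = - 3^ ( - 1)*5^ ( - 2)*71^1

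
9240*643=5941320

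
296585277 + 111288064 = 407873341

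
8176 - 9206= - 1030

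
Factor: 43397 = 43397^1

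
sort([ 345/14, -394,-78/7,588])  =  [ - 394, - 78/7,345/14,588] 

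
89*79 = 7031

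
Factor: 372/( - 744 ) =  - 2^ ( - 1) = - 1/2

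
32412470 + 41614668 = 74027138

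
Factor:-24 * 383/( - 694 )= 2^2 * 3^1*347^( - 1 )*383^1 = 4596/347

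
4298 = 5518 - 1220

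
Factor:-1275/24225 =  - 19^(  -  1) = -1/19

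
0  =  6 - 6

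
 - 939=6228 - 7167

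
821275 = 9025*91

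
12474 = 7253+5221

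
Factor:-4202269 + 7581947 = 2^1*1163^1 * 1453^1= 3379678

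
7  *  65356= 457492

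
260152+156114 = 416266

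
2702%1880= 822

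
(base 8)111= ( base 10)73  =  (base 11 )67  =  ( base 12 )61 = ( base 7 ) 133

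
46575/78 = 15525/26 = 597.12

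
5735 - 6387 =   -  652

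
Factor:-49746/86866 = -24873/43433=-3^1*13^ ( - 2 )*257^( - 1)*8291^1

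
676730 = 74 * 9145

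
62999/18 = 3499+17/18  =  3499.94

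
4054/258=2027/129 = 15.71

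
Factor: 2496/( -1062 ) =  -416/177 = - 2^5*3^ ( - 1)*13^1*59^(  -  1)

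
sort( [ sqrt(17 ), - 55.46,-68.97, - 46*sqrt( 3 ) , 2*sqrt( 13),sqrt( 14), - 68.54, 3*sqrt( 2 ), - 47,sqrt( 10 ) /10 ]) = [ - 46 * sqrt( 3), - 68.97, - 68.54, - 55.46, - 47,sqrt( 10)/10, sqrt( 14 ),sqrt( 17 ), 3 * sqrt( 2),2*sqrt(13 )]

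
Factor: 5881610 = 2^1*5^1*7^1 * 73^1*1151^1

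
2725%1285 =155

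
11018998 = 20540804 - 9521806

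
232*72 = 16704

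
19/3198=19/3198 = 0.01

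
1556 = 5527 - 3971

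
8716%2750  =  466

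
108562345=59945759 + 48616586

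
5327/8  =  5327/8=665.88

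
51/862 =51/862 = 0.06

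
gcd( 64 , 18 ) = 2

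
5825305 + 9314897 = 15140202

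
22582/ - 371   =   - 61 + 7/53=- 60.87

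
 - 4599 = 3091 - 7690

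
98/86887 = 98/86887 =0.00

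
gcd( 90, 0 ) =90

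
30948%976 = 692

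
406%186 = 34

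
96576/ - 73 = -1323 + 3/73 =- 1322.96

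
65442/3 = 21814 = 21814.00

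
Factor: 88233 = 3^1*29411^1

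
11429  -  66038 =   -  54609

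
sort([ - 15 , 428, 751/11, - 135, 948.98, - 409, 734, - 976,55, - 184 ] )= [ - 976, - 409, - 184, - 135, - 15, 55, 751/11,428,  734,948.98] 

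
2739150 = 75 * 36522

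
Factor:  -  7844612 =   -  2^2*31^1 * 41^1*1543^1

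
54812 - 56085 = -1273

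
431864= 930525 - 498661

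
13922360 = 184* 75665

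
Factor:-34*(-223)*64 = 485248=2^7 * 17^1*223^1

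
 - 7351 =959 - 8310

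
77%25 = 2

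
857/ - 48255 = -1 + 47398/48255 = -0.02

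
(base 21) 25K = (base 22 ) 21h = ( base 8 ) 1757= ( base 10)1007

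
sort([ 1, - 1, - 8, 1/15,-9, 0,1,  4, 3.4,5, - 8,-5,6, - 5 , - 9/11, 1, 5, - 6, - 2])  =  [-9, - 8, - 8, - 6, - 5, - 5, - 2, - 1, - 9/11,0, 1/15,  1, 1,  1,  3.4, 4,5,5, 6]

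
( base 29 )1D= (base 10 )42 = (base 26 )1G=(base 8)52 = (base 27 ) 1F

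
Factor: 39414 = 2^1*3^1*6569^1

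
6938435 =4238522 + 2699913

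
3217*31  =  99727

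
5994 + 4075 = 10069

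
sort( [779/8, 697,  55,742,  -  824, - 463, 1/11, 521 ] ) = [  -  824, - 463,  1/11 , 55, 779/8, 521, 697, 742] 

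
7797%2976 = 1845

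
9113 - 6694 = 2419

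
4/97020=1/24255 = 0.00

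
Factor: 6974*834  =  5816316 = 2^2*3^1*11^1*139^1*317^1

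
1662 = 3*554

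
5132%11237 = 5132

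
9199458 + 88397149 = 97596607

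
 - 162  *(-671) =108702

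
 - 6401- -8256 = 1855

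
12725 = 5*2545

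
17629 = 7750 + 9879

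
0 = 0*152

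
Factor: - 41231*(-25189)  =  25189^1*41231^1 =1038567659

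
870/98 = 8 + 43/49 = 8.88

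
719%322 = 75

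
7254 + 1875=9129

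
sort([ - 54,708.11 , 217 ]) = [ - 54,217, 708.11 ] 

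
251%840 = 251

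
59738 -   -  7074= 66812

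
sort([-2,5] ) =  [ -2 , 5 ] 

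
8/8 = 1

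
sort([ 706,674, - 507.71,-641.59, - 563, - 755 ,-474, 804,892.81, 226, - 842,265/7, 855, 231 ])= [ - 842, - 755,  -  641.59,  -  563, - 507.71, - 474, 265/7,226,231, 674, 706, 804, 855, 892.81]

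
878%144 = 14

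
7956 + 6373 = 14329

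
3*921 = 2763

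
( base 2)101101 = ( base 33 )1c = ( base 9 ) 50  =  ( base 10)45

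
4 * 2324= 9296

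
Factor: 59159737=7^1 * 13^1*650107^1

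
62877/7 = 62877/7  =  8982.43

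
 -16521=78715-95236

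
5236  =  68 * 77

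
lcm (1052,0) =0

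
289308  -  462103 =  - 172795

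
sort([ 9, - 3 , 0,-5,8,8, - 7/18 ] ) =[ - 5, - 3,  -  7/18 , 0, 8, 8,9] 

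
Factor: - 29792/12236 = - 56/23 = - 2^3*7^1*23^( - 1)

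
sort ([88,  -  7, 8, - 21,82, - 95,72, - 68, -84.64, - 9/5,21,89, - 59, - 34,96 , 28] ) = [ - 95, - 84.64, - 68, - 59,-34  , - 21,-7, - 9/5,  8 , 21,28, 72,82,88,89,96 ]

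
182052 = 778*234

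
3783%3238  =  545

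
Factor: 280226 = 2^1*167^1*839^1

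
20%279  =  20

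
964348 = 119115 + 845233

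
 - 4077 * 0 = 0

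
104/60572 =26/15143  =  0.00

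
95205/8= 11900+5/8 =11900.62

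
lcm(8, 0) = 0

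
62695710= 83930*747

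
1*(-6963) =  -6963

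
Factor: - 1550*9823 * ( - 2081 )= 2^1*5^2 *11^1*19^1 * 31^1* 47^1 * 2081^1 =31684577650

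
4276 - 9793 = -5517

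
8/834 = 4/417   =  0.01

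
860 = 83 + 777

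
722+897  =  1619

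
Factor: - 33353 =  -33353^1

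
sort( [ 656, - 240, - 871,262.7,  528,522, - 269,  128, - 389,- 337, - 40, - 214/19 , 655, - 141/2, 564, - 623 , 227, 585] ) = [ - 871,  -  623, - 389, - 337, - 269, - 240, -141/2  , - 40,-214/19, 128, 227, 262.7, 522, 528, 564, 585, 655, 656 ]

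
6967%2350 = 2267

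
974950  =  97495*10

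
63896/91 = 702  +  2/13 = 702.15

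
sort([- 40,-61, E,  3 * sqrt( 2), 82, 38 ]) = [ - 61, - 40, E,3*sqrt ( 2),38, 82]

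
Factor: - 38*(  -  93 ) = 3534 = 2^1 * 3^1*19^1*31^1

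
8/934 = 4/467 = 0.01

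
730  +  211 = 941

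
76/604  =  19/151 = 0.13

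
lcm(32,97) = 3104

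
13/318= 13/318   =  0.04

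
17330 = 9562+7768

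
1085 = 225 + 860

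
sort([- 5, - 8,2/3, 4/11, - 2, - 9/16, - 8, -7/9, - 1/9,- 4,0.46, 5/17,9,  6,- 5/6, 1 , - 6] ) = [ - 8, - 8, -6, - 5,- 4, - 2, - 5/6,-7/9, - 9/16,- 1/9, 5/17,  4/11, 0.46,  2/3, 1,6, 9]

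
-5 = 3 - 8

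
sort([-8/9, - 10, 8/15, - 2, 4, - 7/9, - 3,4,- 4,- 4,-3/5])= [ - 10, - 4, - 4, - 3,-2, - 8/9,-7/9, - 3/5,8/15 , 4, 4 ]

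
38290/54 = 709 + 2/27 = 709.07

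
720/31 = 720/31 = 23.23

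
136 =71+65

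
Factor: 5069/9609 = 3^( - 1)*37^1 *137^1*3203^ ( - 1) 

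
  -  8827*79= - 697333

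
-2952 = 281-3233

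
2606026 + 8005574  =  10611600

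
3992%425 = 167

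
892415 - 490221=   402194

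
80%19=4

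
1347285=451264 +896021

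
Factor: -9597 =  - 3^1*7^1 * 457^1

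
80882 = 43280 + 37602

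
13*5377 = 69901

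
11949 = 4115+7834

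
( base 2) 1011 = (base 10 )11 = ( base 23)B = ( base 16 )b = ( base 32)B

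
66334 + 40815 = 107149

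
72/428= 18/107 = 0.17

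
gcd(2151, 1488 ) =3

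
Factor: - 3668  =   - 2^2*7^1*131^1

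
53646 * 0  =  0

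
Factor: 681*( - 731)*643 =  - 320092473= -3^1*17^1* 43^1*227^1*643^1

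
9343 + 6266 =15609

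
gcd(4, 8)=4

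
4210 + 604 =4814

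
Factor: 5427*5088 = 27612576= 2^5*3^5 * 53^1*67^1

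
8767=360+8407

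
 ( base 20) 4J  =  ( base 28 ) 3F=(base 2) 1100011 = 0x63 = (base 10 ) 99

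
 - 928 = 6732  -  7660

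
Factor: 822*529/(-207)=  - 6302/3 = - 2^1 * 3^(-1 )*23^1 * 137^1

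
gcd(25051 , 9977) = 1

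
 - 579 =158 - 737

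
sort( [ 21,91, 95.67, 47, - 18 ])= [ - 18,21, 47, 91,95.67 ]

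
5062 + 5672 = 10734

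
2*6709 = 13418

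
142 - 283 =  - 141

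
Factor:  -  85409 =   -  223^1*383^1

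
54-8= 46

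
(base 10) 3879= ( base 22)807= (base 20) 9DJ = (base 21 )8GF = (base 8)7447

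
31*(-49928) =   -  1547768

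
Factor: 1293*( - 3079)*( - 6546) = 2^1*3^2 * 431^1  *1091^1*3079^1 = 26060588262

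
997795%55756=49943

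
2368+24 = 2392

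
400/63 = 400/63 = 6.35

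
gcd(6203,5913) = 1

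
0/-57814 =0/1=- 0.00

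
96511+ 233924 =330435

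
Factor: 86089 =19^1*23^1*197^1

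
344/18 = 172/9  =  19.11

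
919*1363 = 1252597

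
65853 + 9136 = 74989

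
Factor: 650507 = 11^1*13^1*4549^1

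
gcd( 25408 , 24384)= 64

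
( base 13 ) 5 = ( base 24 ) 5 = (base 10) 5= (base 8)5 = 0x5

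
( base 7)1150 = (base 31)DO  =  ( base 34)cj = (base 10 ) 427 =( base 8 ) 653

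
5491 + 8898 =14389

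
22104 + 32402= 54506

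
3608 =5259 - 1651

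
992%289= 125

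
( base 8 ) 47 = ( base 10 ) 39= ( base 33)16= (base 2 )100111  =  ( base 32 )17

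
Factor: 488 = 2^3*61^1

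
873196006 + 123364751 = 996560757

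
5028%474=288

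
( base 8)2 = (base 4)2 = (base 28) 2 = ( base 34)2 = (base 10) 2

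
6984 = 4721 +2263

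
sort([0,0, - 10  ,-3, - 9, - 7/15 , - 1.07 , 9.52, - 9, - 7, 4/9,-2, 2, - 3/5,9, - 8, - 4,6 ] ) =[ - 10, - 9, - 9, - 8 , - 7,-4  ,-3, - 2 , - 1.07 , - 3/5, - 7/15, 0, 0,4/9,2,6, 9, 9.52 ]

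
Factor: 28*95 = 2660 =2^2 * 5^1  *  7^1*19^1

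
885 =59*15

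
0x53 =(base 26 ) 35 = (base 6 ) 215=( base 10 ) 83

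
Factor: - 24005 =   -  5^1 * 4801^1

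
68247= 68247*1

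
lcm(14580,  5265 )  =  189540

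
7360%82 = 62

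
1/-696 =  - 1 + 695/696  =  - 0.00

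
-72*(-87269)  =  6283368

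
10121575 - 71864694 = -61743119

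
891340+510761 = 1402101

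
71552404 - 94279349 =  - 22726945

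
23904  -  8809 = 15095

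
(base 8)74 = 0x3C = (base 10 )60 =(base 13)48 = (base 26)28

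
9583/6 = 1597 + 1/6 = 1597.17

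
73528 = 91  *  808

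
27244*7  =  190708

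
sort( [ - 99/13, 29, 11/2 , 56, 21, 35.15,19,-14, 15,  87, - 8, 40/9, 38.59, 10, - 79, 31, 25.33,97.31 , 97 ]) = [ - 79 , - 14, -8,-99/13, 40/9,11/2  ,  10,15 , 19, 21 , 25.33,  29, 31, 35.15,38.59, 56,87, 97, 97.31]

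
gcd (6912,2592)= 864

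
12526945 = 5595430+6931515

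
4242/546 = 7+ 10/13 = 7.77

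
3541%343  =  111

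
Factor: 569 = 569^1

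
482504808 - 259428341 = 223076467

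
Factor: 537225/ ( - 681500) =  - 741/940=- 2^( - 2 ) * 3^1*5^ (-1)*13^1*19^1*47^( - 1 )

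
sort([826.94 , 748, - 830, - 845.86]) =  [-845.86, - 830,748,826.94]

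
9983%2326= 679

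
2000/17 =117 + 11/17  =  117.65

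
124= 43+81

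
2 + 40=42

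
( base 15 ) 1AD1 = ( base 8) 13275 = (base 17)1327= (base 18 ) HH7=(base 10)5821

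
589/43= 13 + 30/43 = 13.70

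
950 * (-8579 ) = -8150050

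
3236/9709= 3236/9709 = 0.33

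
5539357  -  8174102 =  -2634745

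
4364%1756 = 852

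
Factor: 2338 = 2^1*7^1*167^1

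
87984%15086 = 12554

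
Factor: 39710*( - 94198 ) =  -3740602580 = - 2^2*5^1 *11^1*13^1*19^2*3623^1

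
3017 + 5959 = 8976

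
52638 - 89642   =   - 37004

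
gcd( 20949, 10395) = 3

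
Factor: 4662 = 2^1  *  3^2*7^1*37^1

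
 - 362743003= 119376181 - 482119184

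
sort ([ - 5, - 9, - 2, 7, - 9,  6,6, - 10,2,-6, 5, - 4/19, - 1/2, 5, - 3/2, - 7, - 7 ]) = [ - 10, - 9, - 9,  -  7 , - 7, - 6, - 5, -2, - 3/2,  -  1/2, - 4/19,2, 5,5, 6,6,7]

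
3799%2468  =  1331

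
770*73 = 56210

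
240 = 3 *80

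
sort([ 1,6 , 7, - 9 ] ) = [ - 9,1, 6,7 ] 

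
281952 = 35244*8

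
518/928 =259/464  =  0.56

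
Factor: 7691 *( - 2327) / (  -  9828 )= 2^(  -  2) * 3^( - 3)*7^( - 1 )*179^1*7691^1  =  1376689/756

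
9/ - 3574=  - 1 + 3565/3574 = - 0.00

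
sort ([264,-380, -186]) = [ - 380, - 186, 264]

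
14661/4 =14661/4= 3665.25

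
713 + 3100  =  3813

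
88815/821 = 88815/821 = 108.18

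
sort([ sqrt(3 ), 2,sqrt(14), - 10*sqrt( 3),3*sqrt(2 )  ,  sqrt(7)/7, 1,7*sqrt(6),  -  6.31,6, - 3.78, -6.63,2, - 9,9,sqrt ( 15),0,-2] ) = [ - 10 *sqrt(3), - 9,-6.63,  -  6.31,-3.78, - 2,0,sqrt(7 ) /7,1,sqrt(3 ),  2,2,sqrt(14), sqrt(15),3*sqrt( 2), 6,9,7*sqrt( 6) ] 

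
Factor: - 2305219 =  - 7^1*329317^1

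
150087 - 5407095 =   -  5257008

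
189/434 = 27/62 = 0.44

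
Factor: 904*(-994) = -2^4 * 7^1*71^1*113^1 = - 898576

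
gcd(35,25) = 5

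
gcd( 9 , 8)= 1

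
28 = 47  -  19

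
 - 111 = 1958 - 2069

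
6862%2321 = 2220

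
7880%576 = 392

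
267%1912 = 267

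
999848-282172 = 717676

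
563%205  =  153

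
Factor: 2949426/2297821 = 2^1*3^3*73^(-1)*193^1 * 283^1*31477^(- 1) 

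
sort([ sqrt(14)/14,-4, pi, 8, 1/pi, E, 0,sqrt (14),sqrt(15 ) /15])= [  -  4 , 0, sqrt(15) /15, sqrt( 14)/14 , 1/pi, E, pi, sqrt( 14 ), 8]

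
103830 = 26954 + 76876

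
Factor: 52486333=991^1 * 52963^1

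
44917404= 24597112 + 20320292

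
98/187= 98/187= 0.52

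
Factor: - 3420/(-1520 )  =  2^( - 2)*  3^2 =9/4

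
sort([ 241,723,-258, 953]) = [ - 258,241,  723,953]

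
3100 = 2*1550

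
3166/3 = 3166/3 = 1055.33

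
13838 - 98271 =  - 84433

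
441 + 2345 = 2786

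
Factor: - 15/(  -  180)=1/12 = 2^( - 2 ) * 3^( - 1 ) 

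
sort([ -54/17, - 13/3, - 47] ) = [ - 47, - 13/3 , - 54/17 ] 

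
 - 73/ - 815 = 73/815 = 0.09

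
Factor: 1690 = 2^1*5^1*13^2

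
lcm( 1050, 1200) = 8400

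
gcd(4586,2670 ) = 2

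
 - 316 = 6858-7174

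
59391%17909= 5664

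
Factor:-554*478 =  - 264812= - 2^2*239^1*277^1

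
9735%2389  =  179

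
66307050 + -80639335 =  - 14332285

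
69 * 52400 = 3615600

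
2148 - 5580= -3432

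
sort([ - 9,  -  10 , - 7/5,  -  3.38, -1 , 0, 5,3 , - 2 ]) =[ - 10,  -  9, - 3.38 ,  -  2, - 7/5, - 1,0,3,5]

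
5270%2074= 1122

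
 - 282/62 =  -5 + 14/31 = -4.55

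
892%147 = 10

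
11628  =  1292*9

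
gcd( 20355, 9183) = 3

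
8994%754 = 700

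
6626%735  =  11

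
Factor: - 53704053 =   -  3^4 * 13^1*51001^1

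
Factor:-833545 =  - 5^1 * 47^1*3547^1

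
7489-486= 7003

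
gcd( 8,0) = 8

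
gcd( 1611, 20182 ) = 1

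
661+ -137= 524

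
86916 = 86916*1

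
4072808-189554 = 3883254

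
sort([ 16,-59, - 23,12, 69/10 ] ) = [-59,- 23, 69/10, 12, 16 ]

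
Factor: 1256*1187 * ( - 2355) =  - 3511003560 = - 2^3*3^1*5^1*157^2 * 1187^1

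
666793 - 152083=514710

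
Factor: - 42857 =-17^1*2521^1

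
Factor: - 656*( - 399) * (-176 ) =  - 2^8*3^1*7^1*11^1 * 19^1*41^1 = - 46066944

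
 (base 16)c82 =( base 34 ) 2Q6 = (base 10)3202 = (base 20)802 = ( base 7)12223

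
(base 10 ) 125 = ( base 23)5a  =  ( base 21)5K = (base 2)1111101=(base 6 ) 325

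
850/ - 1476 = - 1 +313/738 = - 0.58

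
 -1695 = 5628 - 7323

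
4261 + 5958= 10219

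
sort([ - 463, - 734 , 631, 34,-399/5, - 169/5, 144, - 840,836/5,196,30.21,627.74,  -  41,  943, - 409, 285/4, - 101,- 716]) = [ - 840,  -  734, - 716 , - 463, - 409, - 101,-399/5,-41, - 169/5, 30.21,34,285/4,144, 836/5,196, 627.74, 631,943]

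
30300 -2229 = 28071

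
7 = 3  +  4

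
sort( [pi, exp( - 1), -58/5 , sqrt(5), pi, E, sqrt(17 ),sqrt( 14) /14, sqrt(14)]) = [-58/5,sqrt( 14 ) /14,  exp( - 1), sqrt(5 ), E, pi, pi,sqrt( 14 ),  sqrt (17) ]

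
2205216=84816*26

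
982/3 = 327+1/3 = 327.33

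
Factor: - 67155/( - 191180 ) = 111/316 = 2^( - 2)*3^1* 37^1*79^(-1) 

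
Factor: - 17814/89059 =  - 2^1*3^1 * 29^( - 1) * 37^( - 1)*83^( - 1 )*2969^1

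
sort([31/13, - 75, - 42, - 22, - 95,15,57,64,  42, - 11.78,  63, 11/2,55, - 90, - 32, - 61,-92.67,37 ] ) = [ - 95, - 92.67, - 90,-75  , - 61,-42, - 32, - 22,-11.78,  31/13,11/2,15  ,  37,42,55, 57, 63, 64]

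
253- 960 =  - 707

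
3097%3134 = 3097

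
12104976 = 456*26546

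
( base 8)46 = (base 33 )15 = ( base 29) 19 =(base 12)32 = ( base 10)38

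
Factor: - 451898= - 2^1*225949^1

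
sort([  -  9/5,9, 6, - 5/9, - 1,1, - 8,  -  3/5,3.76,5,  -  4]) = [-8, - 4, - 9/5,  -  1,  -  3/5, -5/9,  1, 3.76,  5,6, 9]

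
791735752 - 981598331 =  - 189862579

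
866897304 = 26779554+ 840117750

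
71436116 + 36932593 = 108368709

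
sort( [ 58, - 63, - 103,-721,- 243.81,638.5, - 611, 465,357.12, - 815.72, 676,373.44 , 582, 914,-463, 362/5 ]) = [ - 815.72,-721,-611,  -  463 , - 243.81, - 103, - 63, 58,362/5,357.12, 373.44, 465,582, 638.5 , 676, 914]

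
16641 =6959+9682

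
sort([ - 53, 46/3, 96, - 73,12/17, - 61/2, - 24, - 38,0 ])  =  [ - 73,-53, - 38,  -  61/2 ,-24 , 0, 12/17, 46/3, 96 ] 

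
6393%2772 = 849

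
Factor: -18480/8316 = - 2^2 *3^( -2 )*5^1 =-20/9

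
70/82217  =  70/82217 = 0.00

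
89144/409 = 89144/409 = 217.96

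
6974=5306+1668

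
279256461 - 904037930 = -624781469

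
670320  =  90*7448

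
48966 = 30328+18638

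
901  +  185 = 1086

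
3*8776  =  26328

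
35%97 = 35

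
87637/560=156 + 277/560  =  156.49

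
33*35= 1155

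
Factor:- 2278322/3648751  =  -2^1*29^( - 1)*47^( - 1)*1009^1*1129^1*2677^( - 1)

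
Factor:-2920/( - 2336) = 5/4 = 2^ ( - 2) *5^1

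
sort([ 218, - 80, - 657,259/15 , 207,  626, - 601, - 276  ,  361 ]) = [ - 657, - 601,  -  276, - 80,259/15,207,218, 361,626]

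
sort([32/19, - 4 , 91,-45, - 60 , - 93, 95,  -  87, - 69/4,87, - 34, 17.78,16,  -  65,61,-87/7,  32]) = [  -  93,-87,-65, - 60, -45,  -  34, - 69/4,-87/7, - 4,32/19,16,17.78,32,61, 87,  91,95]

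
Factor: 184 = 2^3*23^1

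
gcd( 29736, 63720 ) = 4248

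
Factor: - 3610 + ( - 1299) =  - 4909^1 = -4909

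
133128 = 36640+96488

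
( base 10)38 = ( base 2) 100110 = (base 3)1102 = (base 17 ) 24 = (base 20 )1I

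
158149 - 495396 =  - 337247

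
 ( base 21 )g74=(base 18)1447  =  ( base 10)7207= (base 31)7ff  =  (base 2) 1110000100111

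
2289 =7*327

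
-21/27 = - 1+2/9 = - 0.78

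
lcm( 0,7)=0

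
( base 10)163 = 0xa3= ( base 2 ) 10100011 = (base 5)1123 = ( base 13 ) c7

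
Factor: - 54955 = - 5^1*29^1*379^1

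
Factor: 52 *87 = 4524 = 2^2* 3^1*13^1*29^1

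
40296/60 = 3358/5=671.60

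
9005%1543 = 1290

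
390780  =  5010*78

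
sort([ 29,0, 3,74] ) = [ 0 , 3,29,74 ] 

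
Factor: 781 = 11^1*71^1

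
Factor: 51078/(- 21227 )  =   - 2^1*3^1*8513^1*21227^ ( - 1)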